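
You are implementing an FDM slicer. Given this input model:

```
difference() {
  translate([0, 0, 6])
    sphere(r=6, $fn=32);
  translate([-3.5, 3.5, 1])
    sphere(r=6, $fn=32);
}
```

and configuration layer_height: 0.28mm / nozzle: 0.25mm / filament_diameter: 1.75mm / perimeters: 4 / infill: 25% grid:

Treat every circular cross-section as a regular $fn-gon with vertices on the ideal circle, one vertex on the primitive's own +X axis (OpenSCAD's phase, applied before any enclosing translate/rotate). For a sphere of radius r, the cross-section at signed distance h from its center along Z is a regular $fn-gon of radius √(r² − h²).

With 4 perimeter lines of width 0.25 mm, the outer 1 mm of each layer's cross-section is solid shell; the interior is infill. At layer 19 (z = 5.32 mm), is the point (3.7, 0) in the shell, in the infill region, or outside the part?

At z = 5.32 mm: the r=6 sphere contributes a regular 32-gon of circumradius √(6²−0.68²) = 5.961; the r=6 sphere at (-3.5, 3.5) contributes a regular 32-gon of circumradius √(6²−4.32²) = 4.164; Subtracting the remaining from the first: starting from the r=6 sphere, the r=6 sphere at (-3.5, 3.5) partially overlaps it — only the 30.95 mm² overlap (of its 54.12 mm²) is removed, clipping the outline — 1 connected region. Overall, the cross-section is a single solid region. The nearest boundary edge runs (5.85, 1.16)→(5.96, 0.00); distance from the point to it = 2.25 mm. The point is inside the cross-section and 2.25 mm from the nearest boundary — more than the 1 mm shell width (4 × 0.25), so it's in the infill interior.

infill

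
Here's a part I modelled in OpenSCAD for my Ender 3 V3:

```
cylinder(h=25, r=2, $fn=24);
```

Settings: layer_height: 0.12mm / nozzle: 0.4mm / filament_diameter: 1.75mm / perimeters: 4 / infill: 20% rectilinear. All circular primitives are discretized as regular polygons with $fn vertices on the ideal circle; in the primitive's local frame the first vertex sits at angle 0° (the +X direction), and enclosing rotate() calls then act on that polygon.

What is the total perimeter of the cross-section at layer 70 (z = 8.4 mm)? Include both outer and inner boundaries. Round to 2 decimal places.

12.53 mm

At z = 8.4 mm: the r=2 cylinder gives a regular 24-gon of circumradius 2 (constant along its height) (perimeter = 2·24·2.000·sin(180°/24) = 12.53 mm). Overall, the cross-section is a single solid region. Total boundary length (outer) = 12.53 mm.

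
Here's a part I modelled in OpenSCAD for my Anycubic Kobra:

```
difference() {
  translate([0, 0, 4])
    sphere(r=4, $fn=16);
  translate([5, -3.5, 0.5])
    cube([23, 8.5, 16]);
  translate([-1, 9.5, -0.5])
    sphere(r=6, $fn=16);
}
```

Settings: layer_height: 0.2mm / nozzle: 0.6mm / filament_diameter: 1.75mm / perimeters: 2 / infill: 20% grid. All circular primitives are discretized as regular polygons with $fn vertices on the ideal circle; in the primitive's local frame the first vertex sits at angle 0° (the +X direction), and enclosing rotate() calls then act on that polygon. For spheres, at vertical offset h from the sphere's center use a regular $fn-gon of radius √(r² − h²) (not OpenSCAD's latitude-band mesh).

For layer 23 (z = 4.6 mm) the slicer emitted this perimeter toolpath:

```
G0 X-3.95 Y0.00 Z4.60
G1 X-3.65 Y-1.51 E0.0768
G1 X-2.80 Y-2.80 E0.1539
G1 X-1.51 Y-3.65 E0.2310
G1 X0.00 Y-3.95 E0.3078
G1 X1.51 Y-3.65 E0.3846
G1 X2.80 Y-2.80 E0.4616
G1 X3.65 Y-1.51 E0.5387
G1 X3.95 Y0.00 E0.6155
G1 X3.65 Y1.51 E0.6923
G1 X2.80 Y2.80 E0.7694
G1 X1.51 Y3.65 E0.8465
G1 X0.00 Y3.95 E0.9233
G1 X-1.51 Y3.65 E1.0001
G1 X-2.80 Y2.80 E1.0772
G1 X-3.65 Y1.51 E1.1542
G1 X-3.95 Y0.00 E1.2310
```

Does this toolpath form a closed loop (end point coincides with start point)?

Start point (G0): (-3.95, 0.00). End point (last G1): the path returns to the start — closed.

yes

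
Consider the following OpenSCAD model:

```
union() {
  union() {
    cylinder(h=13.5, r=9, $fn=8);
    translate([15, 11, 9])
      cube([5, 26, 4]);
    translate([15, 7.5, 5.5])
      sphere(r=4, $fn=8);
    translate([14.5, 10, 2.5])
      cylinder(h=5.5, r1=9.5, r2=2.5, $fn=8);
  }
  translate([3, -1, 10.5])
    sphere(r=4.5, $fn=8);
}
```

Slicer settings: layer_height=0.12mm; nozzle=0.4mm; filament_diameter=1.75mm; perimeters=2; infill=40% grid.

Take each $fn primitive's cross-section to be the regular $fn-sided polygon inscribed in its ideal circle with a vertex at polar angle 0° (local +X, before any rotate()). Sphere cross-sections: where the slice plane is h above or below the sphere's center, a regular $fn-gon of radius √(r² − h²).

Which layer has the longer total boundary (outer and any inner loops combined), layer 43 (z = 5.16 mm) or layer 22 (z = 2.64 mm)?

layer 22 (z = 2.64 mm)

Layer 43 (z = 5.16): the r=9 cylinder gives a regular 8-gon of circumradius 9 (constant along its height) (perimeter = 2·8·9.000·sin(180°/8) = 55.11 mm); the cube at (15, 11) is absent (z outside [9, 13]); the r=4 sphere at (15, 7.5) contributes a regular 8-gon of circumradius √(4²−0.34²) = 3.986 (perimeter = 2·8·3.986·sin(180°/8) = 24.40 mm); the cone at (14.5, 10) contributes a regular 8-gon of circumradius 6.115 (interpolated between r1=9.5 and r2=2.5 at t=0.484) (perimeter = 2·8·6.115·sin(180°/8) = 37.44 mm); Merging all regions: the regions partially overlap (shared area 42.64 mm²), so the edge portions inside another operand are dropped and the merged outline is re-measured after clipping — boundary = 93.11 mm; the sphere at (3, -1) is not intersected at this z (|z−center|=5.340 > r=4.5); Merging all regions: only the result so far is present, so the union is just that shape — boundary = 93.11 mm. So its perimeter = 93.11 mm. Layer 22 (z = 2.64): the r=9 cylinder gives a regular 8-gon of circumradius 9 (constant along its height) (perimeter = 2·8·9.000·sin(180°/8) = 55.11 mm); the cube at (15, 11) does not reach this height (z outside [9, 13]); the r=4 sphere at (15, 7.5) slices to a regular 8-gon of circumradius 2.796 (√(r²−h²) with h=2.86 from center) (perimeter = 2·8·2.796·sin(180°/8) = 17.12 mm); the cone at (14.5, 10) (r1=9.5→r2=2.5) has section circumradius 9.322 here — a regular 8-gon (perimeter = 2·8·9.322·sin(180°/8) = 57.08 mm); Merging all regions: the regions partially overlap (shared area 22.12 mm²), so the edge portions inside another operand are dropped and the merged outline is re-measured after clipping — boundary = 112.18 mm; the sphere at (3, -1) does not reach this height (|z−center|=7.860 > r=4.5); Combining (union): only that combined region is present, so the union is just that shape — boundary = 112.18 mm. So its perimeter = 112.18 mm. Layer 22 is larger (112.18 vs 93.11 mm).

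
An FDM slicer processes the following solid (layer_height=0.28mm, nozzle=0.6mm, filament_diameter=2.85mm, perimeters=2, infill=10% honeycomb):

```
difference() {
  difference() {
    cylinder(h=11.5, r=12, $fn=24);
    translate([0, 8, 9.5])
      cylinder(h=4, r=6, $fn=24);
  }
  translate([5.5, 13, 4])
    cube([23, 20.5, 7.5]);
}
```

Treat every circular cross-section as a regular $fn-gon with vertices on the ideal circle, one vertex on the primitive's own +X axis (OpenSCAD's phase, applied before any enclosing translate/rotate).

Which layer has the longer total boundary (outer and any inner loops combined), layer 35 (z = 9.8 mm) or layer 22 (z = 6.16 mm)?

layer 35 (z = 9.8 mm)

Layer 35 (z = 9.8): the r=12 cylinder gives a regular 24-gon of circumradius 12 (constant along its height) (perimeter = 2·24·12.000·sin(180°/24) = 75.18 mm); the r=6 cylinder at (0, 8) contributes a regular 24-gon of circumradius 6 (perimeter = 2·24·6.000·sin(180°/24) = 37.59 mm); Subtracting the remaining from the first: starting from the r=12 cylinder, the r=6 cylinder at (0, 8) partially overlaps it — only the 95.69 mm² overlap (of its 111.81 mm²) is removed, clipping the outline — boundary = 88.44 mm; the cube at (5.5, 13) is present — its section is the full 23×20.5 rectangle (perimeter 87.00 mm); After the difference (first − rest): starting from the result so far, the 23×20.5 cube at (5.5, 13) misses the remaining region (no effect) — boundary = 88.44 mm. So its perimeter = 88.44 mm. Layer 22 (z = 6.16): the cylinder: section is a regular 24-gon, circumradius r=12 (perimeter = 2·24·12.000·sin(180°/24) = 75.18 mm); the cylinder at (0, 8) is not intersected at this z (z outside [9.5, 13.5]); Subtracting the remaining from the first: none of the subtracted shapes is present at this height, so the r=12 cylinder is unchanged — boundary = 75.18 mm; the 23×20.5 cube at (5.5, 13) contributes its full rectangle (perimeter 87.00 mm); Taking the first minus the rest: starting from that combined region, the 23×20.5 cube at (5.5, 13) misses the remaining region (no effect) — boundary = 75.18 mm. So its perimeter = 75.18 mm. Layer 35 is larger (88.44 vs 75.18 mm).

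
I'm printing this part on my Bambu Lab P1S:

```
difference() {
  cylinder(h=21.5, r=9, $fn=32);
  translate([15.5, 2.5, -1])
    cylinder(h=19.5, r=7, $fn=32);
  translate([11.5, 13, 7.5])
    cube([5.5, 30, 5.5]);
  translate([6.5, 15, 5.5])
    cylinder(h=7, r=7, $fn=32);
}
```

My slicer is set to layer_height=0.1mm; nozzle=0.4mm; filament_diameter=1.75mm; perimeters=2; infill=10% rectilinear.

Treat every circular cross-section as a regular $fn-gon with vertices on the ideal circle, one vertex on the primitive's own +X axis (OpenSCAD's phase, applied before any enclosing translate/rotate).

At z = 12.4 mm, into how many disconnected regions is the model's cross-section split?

1

At z = 12.4 mm: the cylinder: section is a regular 32-gon, circumradius r=9; the cylinder at (15.5, 2.5): section is a regular 32-gon, circumradius r=7; the 5.5×30 cube at (11.5, 13) contributes its full rectangle; the r=7 cylinder at (6.5, 15) gives a regular 32-gon of circumradius 7 (constant along its height); Subtracting the remaining from the first: starting from the r=9 cylinder, the r=7 cylinder at (15.5, 2.5) partially overlaps it — only the 0.46 mm² overlap (of its 152.95 mm²) is removed, clipping the outline; the 5.5×30 cube at (11.5, 13) misses the remaining region (no effect); the r=7 cylinder at (6.5, 15) misses the remaining region (no effect) — 1 connected region. The result has 1 disconnected region.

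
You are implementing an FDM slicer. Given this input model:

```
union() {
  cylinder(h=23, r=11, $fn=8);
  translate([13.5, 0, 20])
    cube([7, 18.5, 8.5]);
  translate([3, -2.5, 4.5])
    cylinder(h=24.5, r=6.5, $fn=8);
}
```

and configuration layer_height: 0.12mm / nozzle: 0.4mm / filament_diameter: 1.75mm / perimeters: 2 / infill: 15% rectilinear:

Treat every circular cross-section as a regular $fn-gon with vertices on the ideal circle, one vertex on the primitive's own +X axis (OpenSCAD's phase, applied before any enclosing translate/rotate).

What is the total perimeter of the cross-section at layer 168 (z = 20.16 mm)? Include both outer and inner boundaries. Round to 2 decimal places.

At z = 20.16 mm: the r=11 cylinder contributes a regular 8-gon of circumradius 11 (perimeter = 2·8·11.000·sin(180°/8) = 67.35 mm); the cube at (13.5, 0) (footprint 7×18.5) is included at this height (perimeter 51.00 mm); the r=6.5 cylinder at (3, -2.5) contributes a regular 8-gon of circumradius 6.5 (perimeter = 2·8·6.500·sin(180°/8) = 39.80 mm); Combining (union): the regions partially overlap (shared area 119.50 mm²), so the edge portions inside another operand are dropped and the merged outline is re-measured after clipping — boundary = 118.35 mm. Overall, the cross-section has 2 separate islands. Total boundary length (outer) = 118.35 mm.

118.35 mm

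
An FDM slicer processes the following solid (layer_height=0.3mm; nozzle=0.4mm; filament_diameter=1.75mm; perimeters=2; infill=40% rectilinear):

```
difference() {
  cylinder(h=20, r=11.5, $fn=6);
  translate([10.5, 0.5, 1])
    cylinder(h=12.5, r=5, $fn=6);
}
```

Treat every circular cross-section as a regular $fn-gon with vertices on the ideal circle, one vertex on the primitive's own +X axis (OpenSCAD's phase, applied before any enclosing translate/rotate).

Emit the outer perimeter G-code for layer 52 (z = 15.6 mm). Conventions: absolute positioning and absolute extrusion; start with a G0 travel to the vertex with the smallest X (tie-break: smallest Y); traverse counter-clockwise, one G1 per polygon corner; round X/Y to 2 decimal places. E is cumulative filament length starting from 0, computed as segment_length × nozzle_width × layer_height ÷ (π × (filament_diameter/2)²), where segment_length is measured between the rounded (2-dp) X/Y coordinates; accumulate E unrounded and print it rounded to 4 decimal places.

G0 X-11.50 Y0.00 Z15.60
G1 X-5.75 Y-9.96 E0.5738
G1 X5.75 Y-9.96 E1.1475
G1 X11.50 Y0.00 E1.7213
G1 X5.75 Y9.96 E2.2950
G1 X-5.75 Y9.96 E2.8688
G1 X-11.50 Y0.00 E3.4425

At z = 15.6 mm: the cylinder: section is a regular 6-gon, circumradius r=11.5; the cylinder at (10.5, 0.5) is absent (z outside [1, 13.5]); Subtracting the remaining from the first: none of the subtracted shapes is present at this height, so the r=11.5 cylinder is unchanged — 1 connected region. The outline is a single polygon with 6 vertices. Extrusion per mm of travel: 0.4 × 0.3 / (π × 0.875²) = 0.049890. Accumulating E over each segment gives final E = 3.4425.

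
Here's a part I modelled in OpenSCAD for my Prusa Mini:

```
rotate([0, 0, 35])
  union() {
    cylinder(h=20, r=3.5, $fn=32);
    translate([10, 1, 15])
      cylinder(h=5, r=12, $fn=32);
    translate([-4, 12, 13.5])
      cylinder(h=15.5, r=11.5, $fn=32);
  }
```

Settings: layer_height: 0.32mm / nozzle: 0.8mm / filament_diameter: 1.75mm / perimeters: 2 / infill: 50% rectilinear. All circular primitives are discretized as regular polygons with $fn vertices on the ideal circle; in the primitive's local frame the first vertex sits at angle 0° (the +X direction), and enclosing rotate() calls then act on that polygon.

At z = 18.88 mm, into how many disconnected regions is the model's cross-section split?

At z = 18.88 mm: the cylinder: section is a regular 32-gon, circumradius r=3.5; the cylinder at (10, 1): section is a regular 32-gon, circumradius r=12; the cylinder at (-4, 12): section is a regular 32-gon, circumradius r=11.5; Taking the union: the regions partially overlap (shared area 91.75 mm²), so overlapping operands fuse into one piece — 1 connected region; (rotated 35° about Z; rotation is an isometry so areas/perimeters/island counts are preserved). The result has 1 disconnected region.

1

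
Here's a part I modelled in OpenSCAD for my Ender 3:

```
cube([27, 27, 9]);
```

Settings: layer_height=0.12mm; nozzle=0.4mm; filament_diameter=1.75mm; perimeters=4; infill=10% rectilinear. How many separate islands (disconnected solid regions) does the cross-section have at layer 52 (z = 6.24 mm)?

1

At z = 6.24 mm: the 27×27 cube contributes its full rectangle. Overall, the cross-section is a single solid region. Island count = 1.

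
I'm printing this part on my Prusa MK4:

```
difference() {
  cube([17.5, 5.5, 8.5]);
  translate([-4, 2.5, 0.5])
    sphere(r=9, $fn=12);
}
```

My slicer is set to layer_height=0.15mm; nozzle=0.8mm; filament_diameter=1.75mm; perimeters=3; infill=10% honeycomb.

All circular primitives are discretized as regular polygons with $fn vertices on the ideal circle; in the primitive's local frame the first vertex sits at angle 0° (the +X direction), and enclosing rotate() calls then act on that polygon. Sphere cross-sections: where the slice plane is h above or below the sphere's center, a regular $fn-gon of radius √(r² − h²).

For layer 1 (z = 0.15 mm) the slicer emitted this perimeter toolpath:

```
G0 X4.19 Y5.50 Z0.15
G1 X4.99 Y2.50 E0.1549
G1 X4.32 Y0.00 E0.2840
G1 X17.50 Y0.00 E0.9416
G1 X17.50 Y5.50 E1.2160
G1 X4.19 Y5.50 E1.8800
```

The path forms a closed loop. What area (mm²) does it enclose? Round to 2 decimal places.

70.84 mm²

Apply the shoelace formula to the sequence of (X, Y) vertices; enclosed area = 70.84 mm².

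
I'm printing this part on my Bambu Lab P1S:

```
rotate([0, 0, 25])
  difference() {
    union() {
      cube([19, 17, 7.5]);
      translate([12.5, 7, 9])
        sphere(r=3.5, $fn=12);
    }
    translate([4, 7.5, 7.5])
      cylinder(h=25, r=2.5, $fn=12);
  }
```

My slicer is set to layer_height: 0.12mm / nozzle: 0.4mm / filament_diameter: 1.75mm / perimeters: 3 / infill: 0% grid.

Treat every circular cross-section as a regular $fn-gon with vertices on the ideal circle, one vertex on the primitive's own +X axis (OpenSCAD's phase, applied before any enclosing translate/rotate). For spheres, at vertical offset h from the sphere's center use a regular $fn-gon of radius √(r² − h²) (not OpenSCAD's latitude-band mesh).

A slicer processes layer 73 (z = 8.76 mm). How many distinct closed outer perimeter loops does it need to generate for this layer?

1

At z = 8.76 mm: the cube does not reach this height (z outside [0, 7.5]); the r=3.5 sphere at (12.5, 7) slices to a regular 12-gon of circumradius 3.492 (√(r²−h²) with h=0.24 from center); Merging all regions: only the r=3.5 sphere at (12.5, 7) is present, so the union is just that shape — 1 connected region; the r=2.5 cylinder at (4, 7.5) gives a regular 12-gon of circumradius 2.5 (constant along its height); Subtracting the remaining from the first: starting from the result so far, the r=2.5 cylinder at (4, 7.5) misses the remaining region (no effect) — 1 connected region; (whole slice rotated 25° about Z — lengths, areas and connectivity unchanged). The result has 1 disconnected region.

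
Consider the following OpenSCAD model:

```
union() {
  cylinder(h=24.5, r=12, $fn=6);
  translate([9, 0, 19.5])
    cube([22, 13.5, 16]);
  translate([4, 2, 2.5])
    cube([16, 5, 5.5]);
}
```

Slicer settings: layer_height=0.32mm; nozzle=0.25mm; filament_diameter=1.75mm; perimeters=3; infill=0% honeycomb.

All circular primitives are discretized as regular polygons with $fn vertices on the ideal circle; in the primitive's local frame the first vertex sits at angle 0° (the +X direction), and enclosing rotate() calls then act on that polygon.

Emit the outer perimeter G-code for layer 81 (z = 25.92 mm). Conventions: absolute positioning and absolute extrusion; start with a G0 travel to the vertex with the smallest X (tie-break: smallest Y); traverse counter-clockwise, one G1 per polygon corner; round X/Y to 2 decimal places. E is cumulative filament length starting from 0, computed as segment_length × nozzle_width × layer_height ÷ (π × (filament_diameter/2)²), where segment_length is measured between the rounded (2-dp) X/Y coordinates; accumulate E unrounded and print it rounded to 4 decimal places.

At z = 25.92 mm: the cylinder does not reach this height (z outside [0, 24.5]); the cube at (9, 0) is present — its section is the full 22×13.5 rectangle; the cube at (4, 2) is absent (z outside [2.5, 8]); Merging all regions: only the 22×13.5 cube at (9, 0) is present, so the union is just that shape — 1 connected region. The outline is a single polygon with 4 vertices. Extrusion per mm of travel: 0.25 × 0.32 / (π × 0.875²) = 0.033260. Accumulating E over each segment gives final E = 2.3615.

G0 X9.00 Y0.00 Z25.92
G1 X31.00 Y0.00 E0.7317
G1 X31.00 Y13.50 E1.1807
G1 X9.00 Y13.50 E1.9125
G1 X9.00 Y0.00 E2.3615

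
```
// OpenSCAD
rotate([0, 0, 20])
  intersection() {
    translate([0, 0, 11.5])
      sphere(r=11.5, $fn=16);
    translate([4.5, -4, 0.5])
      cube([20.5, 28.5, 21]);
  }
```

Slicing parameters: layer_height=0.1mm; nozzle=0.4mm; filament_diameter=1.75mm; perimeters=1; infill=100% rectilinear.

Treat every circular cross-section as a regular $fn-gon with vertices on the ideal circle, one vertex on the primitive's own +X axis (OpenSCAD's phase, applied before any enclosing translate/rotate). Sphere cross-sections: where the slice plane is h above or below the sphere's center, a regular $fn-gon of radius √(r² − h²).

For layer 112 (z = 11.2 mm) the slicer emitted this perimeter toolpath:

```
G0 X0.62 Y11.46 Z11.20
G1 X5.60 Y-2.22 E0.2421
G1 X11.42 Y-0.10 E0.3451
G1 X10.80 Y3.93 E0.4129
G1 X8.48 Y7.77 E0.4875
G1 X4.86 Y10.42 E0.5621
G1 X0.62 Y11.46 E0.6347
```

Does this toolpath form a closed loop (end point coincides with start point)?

yes

Start point (G0): (0.62, 11.46). End point (last G1): the path returns to the start — closed.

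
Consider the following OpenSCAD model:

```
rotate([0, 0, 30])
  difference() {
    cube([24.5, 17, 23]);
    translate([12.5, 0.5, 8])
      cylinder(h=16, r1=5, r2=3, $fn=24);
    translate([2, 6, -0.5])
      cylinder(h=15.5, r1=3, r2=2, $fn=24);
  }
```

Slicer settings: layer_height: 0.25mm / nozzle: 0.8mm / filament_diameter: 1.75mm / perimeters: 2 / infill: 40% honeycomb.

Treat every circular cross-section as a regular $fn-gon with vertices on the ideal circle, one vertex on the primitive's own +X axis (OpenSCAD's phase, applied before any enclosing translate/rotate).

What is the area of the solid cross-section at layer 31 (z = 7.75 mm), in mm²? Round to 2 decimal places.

398.46 mm²

At z = 7.75 mm: the cube is present — its section is the full 24.5×17 rectangle (area 416.50 mm²); the cone at (12.5, 0.5) is not intersected at this z (z outside [8, 24]); the cone at (2, 6) (r1=3→r2=2) has section circumradius 2.468 here — a regular 24-gon (area = (24/2)·2.468²·sin(360°/24) = 18.91 mm²); Subtracting the remaining from the first: starting from the 24.5×17 cube (416.50 mm²), the cone at (2, 6) partially overlaps it — only the 18.04 mm² overlap (of its 18.91 mm²) is removed, clipping the outline — area = 398.46 mm²; (rotated 30° about Z; rotation is an isometry so areas/perimeters/island counts are preserved). Overall, the cross-section is a single solid region. Net area = 398.46 mm².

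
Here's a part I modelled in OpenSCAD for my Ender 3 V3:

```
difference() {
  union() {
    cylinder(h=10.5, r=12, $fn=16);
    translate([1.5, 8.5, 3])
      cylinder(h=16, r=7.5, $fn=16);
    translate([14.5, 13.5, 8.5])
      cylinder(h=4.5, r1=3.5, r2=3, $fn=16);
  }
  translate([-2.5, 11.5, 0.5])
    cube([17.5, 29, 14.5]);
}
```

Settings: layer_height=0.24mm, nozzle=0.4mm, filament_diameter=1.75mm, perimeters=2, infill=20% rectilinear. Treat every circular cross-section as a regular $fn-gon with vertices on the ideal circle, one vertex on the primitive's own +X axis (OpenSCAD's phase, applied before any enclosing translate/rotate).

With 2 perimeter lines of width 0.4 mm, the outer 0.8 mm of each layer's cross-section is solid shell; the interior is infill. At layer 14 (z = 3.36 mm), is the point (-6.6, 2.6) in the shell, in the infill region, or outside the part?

infill

At z = 3.36 mm: the r=12 cylinder gives a regular 16-gon of circumradius 12 (constant along its height); the r=7.5 cylinder at (1.5, 8.5) gives a regular 16-gon of circumradius 7.5 (constant along its height); the cone at (14.5, 13.5) is absent (z outside [8.5, 13]); Merging all regions: the regions partially overlap (shared area 121.57 mm²), so overlapping operands fuse into one piece — 1 connected region; the cube at (-2.5, 11.5) is present — its section is the full 17.5×29 rectangle; Taking the first minus the rest: starting from the result so far, the 17.5×29 cube at (-2.5, 11.5) partially overlaps it — only the 37.56 mm² overlap (of its 507.50 mm²) is removed, clipping the outline — 1 connected region. Overall, the cross-section is a single solid region. The nearest boundary edge runs (-12.00, 0.00)→(-11.09, 4.59); distance from the point to it = 4.79 mm. The point is inside the cross-section and 4.79 mm from the nearest boundary — more than the 0.8 mm shell width (2 × 0.4), so it's in the infill interior.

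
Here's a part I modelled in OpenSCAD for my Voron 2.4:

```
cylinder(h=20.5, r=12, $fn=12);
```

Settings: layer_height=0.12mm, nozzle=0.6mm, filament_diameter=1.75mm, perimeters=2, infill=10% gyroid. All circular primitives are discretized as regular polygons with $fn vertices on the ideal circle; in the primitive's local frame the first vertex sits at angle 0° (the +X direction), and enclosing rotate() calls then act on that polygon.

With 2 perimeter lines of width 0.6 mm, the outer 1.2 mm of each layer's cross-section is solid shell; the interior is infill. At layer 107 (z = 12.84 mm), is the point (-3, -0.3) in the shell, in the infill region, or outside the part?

infill

At z = 12.84 mm: the r=12 cylinder gives a regular 12-gon of circumradius 12 (constant along its height). Overall, the cross-section is a single solid region. The nearest boundary edge runs (-12.00, 0.00)→(-10.39, -6.00); distance from the point to it = 8.62 mm. The point is inside the cross-section and 8.62 mm from the nearest boundary — more than the 1.2 mm shell width (2 × 0.6), so it's in the infill interior.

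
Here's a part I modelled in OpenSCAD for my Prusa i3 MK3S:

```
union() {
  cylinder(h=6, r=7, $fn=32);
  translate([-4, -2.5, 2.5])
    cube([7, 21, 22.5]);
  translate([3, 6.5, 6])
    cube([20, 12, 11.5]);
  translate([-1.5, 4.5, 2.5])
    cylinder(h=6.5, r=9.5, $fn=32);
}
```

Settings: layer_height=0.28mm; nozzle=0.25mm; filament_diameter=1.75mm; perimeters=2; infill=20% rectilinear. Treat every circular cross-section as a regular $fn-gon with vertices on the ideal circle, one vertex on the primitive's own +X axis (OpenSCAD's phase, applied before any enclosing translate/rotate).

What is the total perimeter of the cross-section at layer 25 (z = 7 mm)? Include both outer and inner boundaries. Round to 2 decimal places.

103.28 mm

At z = 7 mm: the cylinder is absent (z outside [0, 6]); the 7×21 cube at (-4, -2.5) contributes its full rectangle (perimeter 56.00 mm); the cube at (3, 6.5) (footprint 20×12) is included at this height (perimeter 64.00 mm); the r=9.5 cylinder at (-1.5, 4.5) gives a regular 32-gon of circumradius 9.5 (constant along its height) (perimeter = 2·32·9.500·sin(180°/32) = 59.59 mm); Taking the union: the regions partially overlap (shared area 133.03 mm²), so the edge portions inside another operand are dropped and the merged outline is re-measured after clipping — boundary = 103.28 mm. Overall, the cross-section is a single solid region. Total boundary length (outer) = 103.28 mm.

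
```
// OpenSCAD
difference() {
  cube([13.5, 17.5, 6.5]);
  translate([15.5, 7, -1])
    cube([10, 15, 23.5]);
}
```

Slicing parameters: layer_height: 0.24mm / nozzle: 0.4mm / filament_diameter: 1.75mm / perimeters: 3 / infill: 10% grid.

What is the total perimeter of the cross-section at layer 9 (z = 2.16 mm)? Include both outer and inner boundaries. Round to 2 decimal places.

62.00 mm

At z = 2.16 mm: the 13.5×17.5 cube contributes its full rectangle (perimeter 62.00 mm); the cube at (15.5, 7) (footprint 10×15) is included at this height (perimeter 50.00 mm); Taking the first minus the rest: starting from the 13.5×17.5 cube, the 10×15 cube at (15.5, 7) misses the remaining region (no effect) — boundary = 62.00 mm. Overall, the cross-section is a single solid region. Total boundary length (outer) = 62.00 mm.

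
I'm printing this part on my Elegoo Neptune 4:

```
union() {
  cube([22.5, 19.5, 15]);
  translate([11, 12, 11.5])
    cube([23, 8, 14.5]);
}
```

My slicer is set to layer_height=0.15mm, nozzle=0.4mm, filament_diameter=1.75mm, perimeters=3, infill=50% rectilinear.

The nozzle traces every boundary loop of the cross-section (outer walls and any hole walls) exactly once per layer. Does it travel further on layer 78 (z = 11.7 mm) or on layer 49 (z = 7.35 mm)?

Layer 78 (z = 11.7): the cube (footprint 22.5×19.5) is included at this height (perimeter 84.00 mm); the 23×8 cube at (11, 12) contributes its full rectangle (perimeter 62.00 mm); Merging all regions: the regions partially overlap (shared area 86.25 mm²), so the edge portions inside another operand are dropped and the merged outline is re-measured after clipping — boundary = 108.00 mm. So its perimeter = 108.00 mm. Layer 49 (z = 7.35): the cube (footprint 22.5×19.5) is included at this height (perimeter 84.00 mm); the cube at (11, 12) is not intersected at this z (z outside [11.5, 26]); Merging all regions: only the 22.5×19.5 cube is present, so the union is just that shape — boundary = 84.00 mm. So its perimeter = 84.00 mm. Layer 78 is larger (108.00 vs 84.00 mm).

layer 78 (z = 11.7 mm)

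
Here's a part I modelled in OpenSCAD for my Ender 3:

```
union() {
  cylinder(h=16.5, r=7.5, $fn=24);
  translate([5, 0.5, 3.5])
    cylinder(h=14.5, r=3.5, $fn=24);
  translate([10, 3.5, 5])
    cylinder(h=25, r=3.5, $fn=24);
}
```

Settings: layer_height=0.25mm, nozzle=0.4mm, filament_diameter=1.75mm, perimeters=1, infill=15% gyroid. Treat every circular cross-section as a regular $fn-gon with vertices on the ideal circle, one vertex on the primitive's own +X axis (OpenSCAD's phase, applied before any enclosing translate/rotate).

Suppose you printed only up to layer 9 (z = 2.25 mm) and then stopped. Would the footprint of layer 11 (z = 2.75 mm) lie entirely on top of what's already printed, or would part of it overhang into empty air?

Compare the two slices. At z = 2.25: the r=7.5 cylinder contributes a regular 24-gon of circumradius 7.5 (area = (24/2)·7.500²·sin(360°/24) = 174.70 mm²); the cylinder at (5, 0.5) is absent (z outside [3.5, 18]); the cylinder at (10, 3.5) does not reach this height (z outside [5, 30]); Combining (union): only the r=7.5 cylinder is present, so the union is just that shape — area = 174.70 mm². At z = 2.75: the cylinder: section is a regular 24-gon, circumradius r=7.5 (area = (24/2)·7.500²·sin(360°/24) = 174.70 mm²); the cylinder at (5, 0.5) does not reach this height (z outside [3.5, 18]); the cylinder at (10, 3.5) is absent (z outside [5, 30]); Merging all regions: only the r=7.5 cylinder is present, so the union is just that shape — area = 174.70 mm². Checking containment: the cross-section at z = 2.75 is a subset of the cross-section at z = 2.25.

entirely on top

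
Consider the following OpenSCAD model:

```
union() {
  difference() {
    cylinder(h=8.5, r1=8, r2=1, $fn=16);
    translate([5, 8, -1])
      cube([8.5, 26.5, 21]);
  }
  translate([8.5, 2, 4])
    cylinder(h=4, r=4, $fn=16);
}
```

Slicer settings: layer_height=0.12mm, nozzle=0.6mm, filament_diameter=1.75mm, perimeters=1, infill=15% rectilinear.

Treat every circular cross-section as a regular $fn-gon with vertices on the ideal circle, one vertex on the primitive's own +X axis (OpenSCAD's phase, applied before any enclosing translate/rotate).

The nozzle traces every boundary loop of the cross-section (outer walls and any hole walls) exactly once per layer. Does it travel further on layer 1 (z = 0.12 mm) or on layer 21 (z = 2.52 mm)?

Layer 1 (z = 0.12): the cone contributes a regular 16-gon of circumradius 7.901 (interpolated between r1=8 and r2=1 at t=0.014) (perimeter = 2·16·7.901·sin(180°/16) = 49.33 mm); the 8.5×26.5 cube at (5, 8) contributes its full rectangle (perimeter 70.00 mm); Taking the first minus the rest: starting from the cone, the 8.5×26.5 cube at (5, 8) misses the remaining region (no effect) — boundary = 49.33 mm; the cylinder at (8.5, 2) is absent (z outside [4, 8]); Merging all regions: only that combined region is present, so the union is just that shape — boundary = 49.33 mm. So its perimeter = 49.33 mm. Layer 21 (z = 2.52): the cone contributes a regular 16-gon of circumradius 5.925 (interpolated between r1=8 and r2=1 at t=0.296) (perimeter = 2·16·5.925·sin(180°/16) = 36.99 mm); the cube at (5, 8) is present — its section is the full 8.5×26.5 rectangle (perimeter 70.00 mm); Taking the first minus the rest: starting from the cone, the 8.5×26.5 cube at (5, 8) misses the remaining region (no effect) — boundary = 36.99 mm; the cylinder at (8.5, 2) is absent (z outside [4, 8]); Combining (union): only the result so far is present, so the union is just that shape — boundary = 36.99 mm. So its perimeter = 36.99 mm. Layer 1 is larger (49.33 vs 36.99 mm).

layer 1 (z = 0.12 mm)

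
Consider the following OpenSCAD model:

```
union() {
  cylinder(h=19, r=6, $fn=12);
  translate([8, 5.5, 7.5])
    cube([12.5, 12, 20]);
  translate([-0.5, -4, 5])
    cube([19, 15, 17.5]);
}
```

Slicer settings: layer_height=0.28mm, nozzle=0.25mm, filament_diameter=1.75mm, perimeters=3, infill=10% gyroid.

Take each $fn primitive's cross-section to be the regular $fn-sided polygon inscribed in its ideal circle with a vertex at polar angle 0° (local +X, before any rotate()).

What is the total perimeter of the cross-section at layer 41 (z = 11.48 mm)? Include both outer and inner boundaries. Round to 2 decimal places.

At z = 11.48 mm: the r=6 cylinder contributes a regular 12-gon of circumradius 6 (perimeter = 2·12·6.000·sin(180°/12) = 37.27 mm); the cube at (8, 5.5) (footprint 12.5×12) is included at this height (perimeter 49.00 mm); the cube at (-0.5, -4) (footprint 19×15) is included at this height (perimeter 68.00 mm); Taking the union: the regions partially overlap (shared area 111.21 mm²), so the edge portions inside another operand are dropped and the merged outline is re-measured after clipping — boundary = 93.35 mm. Overall, the cross-section is a single solid region. Total boundary length (outer) = 93.35 mm.

93.35 mm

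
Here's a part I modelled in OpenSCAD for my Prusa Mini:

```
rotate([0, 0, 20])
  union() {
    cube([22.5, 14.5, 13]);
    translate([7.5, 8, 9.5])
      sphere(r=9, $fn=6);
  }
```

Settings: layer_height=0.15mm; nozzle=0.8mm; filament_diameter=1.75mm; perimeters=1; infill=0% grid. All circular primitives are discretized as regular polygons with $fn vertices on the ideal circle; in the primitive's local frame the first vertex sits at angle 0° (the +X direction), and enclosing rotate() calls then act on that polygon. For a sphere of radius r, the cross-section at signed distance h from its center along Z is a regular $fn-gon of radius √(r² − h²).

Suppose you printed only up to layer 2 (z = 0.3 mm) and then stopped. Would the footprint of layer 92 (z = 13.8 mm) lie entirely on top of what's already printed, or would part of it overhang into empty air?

part overhangs

Compare the two slices. At z = 0.3: the cube is present — its section is the full 22.5×14.5 rectangle (area 326.25 mm²); the sphere at (7.5, 8) is not intersected at this z (|z−center|=9.200 > r=9); Merging all regions: only the 22.5×14.5 cube is present, so the union is just that shape — area = 326.25 mm²; (whole slice rotated 20° about Z — lengths, areas and connectivity unchanged). At z = 13.8: the cube is not intersected at this z (z outside [0, 13]); the sphere at (7.5, 8): section is a regular 6-gon, circumradius = √(r²−h²) = √(9²−4.3²) = 7.906 (area = (6/2)·7.906²·sin(360°/6) = 162.41 mm²); Combining (union): only the r=9 sphere at (7.5, 8) is present, so the union is just that shape — area = 162.41 mm²; (rotated 20° about Z; rotation is an isometry so areas/perimeters/island counts are preserved). Checking containment: at z = 13.8 the cross-section extends beyond the z = 0.3 cross-section by about 3.10 mm².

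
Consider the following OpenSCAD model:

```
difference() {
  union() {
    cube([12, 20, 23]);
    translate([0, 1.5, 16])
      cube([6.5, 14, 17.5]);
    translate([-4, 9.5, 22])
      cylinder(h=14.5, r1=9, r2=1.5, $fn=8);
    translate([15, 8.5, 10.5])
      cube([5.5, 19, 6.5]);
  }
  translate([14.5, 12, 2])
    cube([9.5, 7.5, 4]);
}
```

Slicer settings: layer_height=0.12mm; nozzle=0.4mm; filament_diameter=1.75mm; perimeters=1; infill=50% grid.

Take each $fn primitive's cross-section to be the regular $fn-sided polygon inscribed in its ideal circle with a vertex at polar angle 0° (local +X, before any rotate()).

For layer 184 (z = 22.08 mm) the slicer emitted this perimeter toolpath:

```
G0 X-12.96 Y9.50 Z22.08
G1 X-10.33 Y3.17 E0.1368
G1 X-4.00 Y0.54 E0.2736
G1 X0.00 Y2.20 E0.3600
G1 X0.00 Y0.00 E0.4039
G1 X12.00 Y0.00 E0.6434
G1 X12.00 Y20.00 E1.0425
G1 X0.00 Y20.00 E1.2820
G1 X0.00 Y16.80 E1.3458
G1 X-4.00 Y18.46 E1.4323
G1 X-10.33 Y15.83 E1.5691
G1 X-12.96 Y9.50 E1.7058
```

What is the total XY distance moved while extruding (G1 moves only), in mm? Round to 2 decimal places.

Sum the Euclidean lengths of each G1 segment: total = 85.48 mm.

85.48 mm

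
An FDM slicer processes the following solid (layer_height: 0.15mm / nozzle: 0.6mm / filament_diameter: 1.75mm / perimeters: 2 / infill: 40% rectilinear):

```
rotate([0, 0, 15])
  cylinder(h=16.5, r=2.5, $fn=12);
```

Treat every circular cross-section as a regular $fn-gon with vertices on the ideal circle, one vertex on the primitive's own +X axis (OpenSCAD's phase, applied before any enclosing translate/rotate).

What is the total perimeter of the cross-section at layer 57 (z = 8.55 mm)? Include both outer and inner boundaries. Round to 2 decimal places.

At z = 8.55 mm: the cylinder: section is a regular 12-gon, circumradius r=2.5 (perimeter = 2·12·2.500·sin(180°/12) = 15.53 mm); (rotated 15° about Z; rotation is an isometry so areas/perimeters/island counts are preserved). Overall, the cross-section is a single solid region. Total boundary length (outer) = 15.53 mm.

15.53 mm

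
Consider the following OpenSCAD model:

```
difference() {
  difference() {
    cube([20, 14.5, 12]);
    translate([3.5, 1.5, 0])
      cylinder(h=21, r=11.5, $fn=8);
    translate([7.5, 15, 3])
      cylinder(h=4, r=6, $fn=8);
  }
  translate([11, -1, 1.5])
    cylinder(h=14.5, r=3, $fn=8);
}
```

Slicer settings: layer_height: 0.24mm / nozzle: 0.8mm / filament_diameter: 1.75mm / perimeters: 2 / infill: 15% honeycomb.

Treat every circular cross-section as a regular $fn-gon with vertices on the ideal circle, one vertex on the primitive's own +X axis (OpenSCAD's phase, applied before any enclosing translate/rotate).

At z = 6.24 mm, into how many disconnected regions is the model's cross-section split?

2

At z = 6.24 mm: the cube is present — its section is the full 20×14.5 rectangle; the r=11.5 cylinder at (3.5, 1.5) contributes a regular 8-gon of circumradius 11.5; the cylinder at (7.5, 15): section is a regular 8-gon, circumradius r=6; After the difference (first − rest): starting from the 20×14.5 cube, the r=11.5 cylinder at (3.5, 1.5) partially overlaps it — only the 153.26 mm² overlap (of its 374.06 mm²) is removed, clipping the outline; the r=6 cylinder at (7.5, 15) partially overlaps it — only the 30.97 mm² overlap (of its 101.82 mm²) is removed, clipping the outline — 2 connected regions; the r=3 cylinder at (11, -1) gives a regular 8-gon of circumradius 3 (constant along its height); After the difference (first − rest): starting from the result so far, the r=3 cylinder at (11, -1) misses the remaining region (no effect) — 2 connected regions. The result has 2 disconnected regions.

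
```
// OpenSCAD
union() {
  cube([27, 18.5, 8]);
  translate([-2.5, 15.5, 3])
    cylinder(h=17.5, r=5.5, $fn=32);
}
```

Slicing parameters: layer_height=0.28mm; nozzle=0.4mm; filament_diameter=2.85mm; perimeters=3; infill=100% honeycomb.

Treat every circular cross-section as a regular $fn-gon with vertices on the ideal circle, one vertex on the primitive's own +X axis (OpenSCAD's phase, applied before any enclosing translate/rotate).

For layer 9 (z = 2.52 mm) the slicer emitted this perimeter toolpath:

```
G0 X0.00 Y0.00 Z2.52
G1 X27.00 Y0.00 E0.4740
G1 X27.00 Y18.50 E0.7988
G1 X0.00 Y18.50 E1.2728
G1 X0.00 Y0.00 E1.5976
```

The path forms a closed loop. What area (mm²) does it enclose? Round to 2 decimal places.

Apply the shoelace formula to the sequence of (X, Y) vertices; enclosed area = 499.50 mm².

499.50 mm²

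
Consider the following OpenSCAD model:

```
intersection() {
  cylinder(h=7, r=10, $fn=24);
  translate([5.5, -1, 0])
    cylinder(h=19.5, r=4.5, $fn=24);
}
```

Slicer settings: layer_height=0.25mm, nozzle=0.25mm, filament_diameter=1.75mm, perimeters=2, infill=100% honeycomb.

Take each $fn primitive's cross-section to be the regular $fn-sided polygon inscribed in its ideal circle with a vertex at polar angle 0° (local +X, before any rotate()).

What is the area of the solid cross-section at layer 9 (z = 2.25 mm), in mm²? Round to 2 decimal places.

At z = 2.25 mm: the r=10 cylinder contributes a regular 24-gon of circumradius 10 (area = (24/2)·10.000²·sin(360°/24) = 310.58 mm²); the cylinder at (5.5, -1): section is a regular 24-gon, circumradius r=4.5 (area = (24/2)·4.500²·sin(360°/24) = 62.89 mm²); Keeping only the common overlap: the r=4.5 cylinder at (5.5, -1) partially overlaps the r=10 cylinder; clipping to the common part keeps 62.67 mm² — area = 62.67 mm². Overall, the cross-section is a single solid region. Net area = 62.67 mm².

62.67 mm²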